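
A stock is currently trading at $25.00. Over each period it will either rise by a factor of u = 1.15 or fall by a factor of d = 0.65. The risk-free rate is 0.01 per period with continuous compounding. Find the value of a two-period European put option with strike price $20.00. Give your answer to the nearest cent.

Risk-neutral probability p = (e^0.01 − 0.65)/(1.15 − 0.65) = 0.3601/0.5000 = 0.7201
Terminal stock prices: S_uu = 33.06, S_ud = 18.69, S_dd = 10.56
Terminal payoffs (K − S): max(-13.06, 0) = 0, max(1.312, 0) = 1.312, max(9.437, 0) = 9.437
Node u (S = 28.75): V_u = e^(−0.01)·[0.7201·0.0000 + 0.2799·1.3125] = 0.3637
Node d (S = 16.25): V_d = e^(−0.01)·[0.7201·1.3125 + 0.2799·9.4375] = 3.5510
Node 0 (S = 25): V_0 = e^(−0.01)·[0.7201·0.3637 + 0.2799·3.5510] = 1.2433

$1.24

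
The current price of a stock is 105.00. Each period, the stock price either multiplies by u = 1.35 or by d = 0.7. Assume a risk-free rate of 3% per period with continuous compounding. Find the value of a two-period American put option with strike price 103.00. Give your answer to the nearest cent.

Risk-neutral probability p = (e^0.03 − 0.7)/(1.35 − 0.7) = 0.3305/0.6500 = 0.5084
Terminal stock prices: S_uu = 191.4, S_ud = 99.22, S_dd = 51.45
Terminal payoffs (K − S): max(-88.36, 0) = 0, max(3.775, 0) = 3.775, max(51.55, 0) = 51.55
Node u (S = 141.8): continuation = e^(−0.03)·[0.5084·0.0000 + 0.4916·3.7750] = 1.8010; exercise value = 0.0000 ≤ continuation, so V_u = 1.8010
Node d (S = 73.5): continuation = e^(−0.03)·[0.5084·3.7750 + 0.4916·51.5500] = 26.4559; exercise value = 29.5000 > continuation, so V_d = 29.5000 (exercise)
Node 0 (S = 105): continuation = e^(−0.03)·[0.5084·1.8010 + 0.4916·29.5000] = 14.9624; exercise value = 0.0000 ≤ continuation, so V_0 = 14.9624

14.96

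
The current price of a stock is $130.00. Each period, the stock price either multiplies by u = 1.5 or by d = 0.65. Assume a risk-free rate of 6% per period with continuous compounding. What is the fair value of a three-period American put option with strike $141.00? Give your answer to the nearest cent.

$33.73

Risk-neutral probability p = (e^0.06 − 0.65)/(1.5 − 0.65) = 0.4118/0.8500 = 0.4845
Terminal stock prices: S_uuu = 438.8, S_uud = 190.1, S_udd = 82.39, S_ddd = 35.7
Terminal payoffs (K − S): max(-297.8, 0) = 0, max(-49.12, 0) = 0, max(58.61, 0) = 58.61, max(105.3, 0) = 105.3
Node uu (S = 292.5): continuation = e^(−0.06)·[0.4845·0.0000 + 0.5155·0.0000] = 0.0000; exercise value = 0.0000 ≤ continuation, so V_uu = 0.0000
Node ud (S = 126.8): continuation = e^(−0.06)·[0.4845·0.0000 + 0.5155·58.6125] = 28.4544; exercise value = 14.2500 ≤ continuation, so V_ud = 28.4544
Node dd (S = 54.93): continuation = e^(−0.06)·[0.4845·58.6125 + 0.5155·105.2987] = 77.8638; exercise value = 86.0750 > continuation, so V_dd = 86.0750 (exercise)
Node u (S = 195): continuation = e^(−0.06)·[0.4845·0.0000 + 0.5155·28.4544] = 13.8137; exercise value = 0.0000 ≤ continuation, so V_u = 13.8137
Node d (S = 84.5): continuation = e^(−0.06)·[0.4845·28.4544 + 0.5155·86.0750] = 54.7702; exercise value = 56.5000 > continuation, so V_d = 56.5000 (exercise)
Node 0 (S = 130): continuation = e^(−0.06)·[0.4845·13.8137 + 0.5155·56.5000] = 33.7320; exercise value = 11.0000 ≤ continuation, so V_0 = 33.7320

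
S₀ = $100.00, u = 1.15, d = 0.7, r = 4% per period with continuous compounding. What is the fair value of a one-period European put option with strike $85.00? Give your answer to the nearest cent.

$3.50

Risk-neutral probability p = (e^0.04 − 0.7)/(1.15 − 0.7) = 0.3408/0.4500 = 0.7574
Terminal stock prices: S_u = 115, S_d = 70
Terminal payoffs (K − S): max(-30, 0) = 0, max(15, 0) = 15
Node 0 (S = 100): V_0 = e^(−0.04)·[0.7574·0.0000 + 0.2426·15.0000] = 3.4969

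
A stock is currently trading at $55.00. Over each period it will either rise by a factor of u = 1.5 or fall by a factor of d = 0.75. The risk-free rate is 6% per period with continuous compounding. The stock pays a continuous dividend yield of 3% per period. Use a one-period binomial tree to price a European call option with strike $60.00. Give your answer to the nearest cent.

$7.92

Per-period risk-free factor R = e^0.06 = 1.0618; dividend-adjusted growth = e^(0.06−0.03) = 1.0305.
Risk-neutral probability p = (1.0305 − 0.75)/(1.5 − 0.75) = 0.2805/0.7500 = 0.3739
Terminal stock prices: S_u = 82.5, S_d = 41.25
Terminal payoffs (S − K): max(22.5, 0) = 22.5, max(-18.75, 0) = 0
Node 0 (S = 55): V_0 = e^(−0.06)·[0.3739·22.5000 + 0.6261·0.0000] = 7.9237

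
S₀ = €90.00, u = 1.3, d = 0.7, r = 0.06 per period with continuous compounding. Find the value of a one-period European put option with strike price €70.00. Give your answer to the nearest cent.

Risk-neutral probability p = (e^0.06 − 0.7)/(1.3 − 0.7) = 0.3618/0.6000 = 0.6031
Terminal stock prices: S_u = 117, S_d = 63
Terminal payoffs (K − S): max(-47, 0) = 0, max(7, 0) = 7
Node 0 (S = 90): V_0 = e^(−0.06)·[0.6031·0.0000 + 0.3969·7.0000] = 2.6168

€2.62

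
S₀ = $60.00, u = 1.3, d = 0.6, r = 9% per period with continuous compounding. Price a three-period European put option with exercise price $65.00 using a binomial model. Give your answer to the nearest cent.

$7.57

Risk-neutral probability p = (e^0.09 − 0.6)/(1.3 − 0.6) = 0.4942/0.7000 = 0.7060
Terminal stock prices: S_uuu = 131.8, S_uud = 60.84, S_udd = 28.08, S_ddd = 12.96
Terminal payoffs (K − S): max(-66.82, 0) = 0, max(4.16, 0) = 4.16, max(36.92, 0) = 36.92, max(52.04, 0) = 52.04
Node uu (S = 101.4): V_uu = e^(−0.09)·[0.7060·0.0000 + 0.2940·4.1600] = 1.1179
Node ud (S = 46.8): V_ud = e^(−0.09)·[0.7060·4.1600 + 0.2940·36.9200] = 12.6055
Node dd (S = 21.6): V_dd = e^(−0.09)·[0.7060·36.9200 + 0.2940·52.0400] = 37.8055
Node u (S = 78): V_u = e^(−0.09)·[0.7060·1.1179 + 0.2940·12.6055] = 4.1088
Node d (S = 36): V_d = e^(−0.09)·[0.7060·12.6055 + 0.2940·37.8055] = 18.2926
Node 0 (S = 60): V_0 = e^(−0.09)·[0.7060·4.1088 + 0.2940·18.2926] = 7.5667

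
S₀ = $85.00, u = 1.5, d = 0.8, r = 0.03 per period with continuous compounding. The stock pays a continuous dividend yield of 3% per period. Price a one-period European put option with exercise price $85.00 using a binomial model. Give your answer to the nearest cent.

$11.78

Per-period risk-free factor R = e^0.03 = 1.0305; dividend-adjusted growth = e^(0.03−0.03) = 1.0000.
Risk-neutral probability p = (1.0000 − 0.8)/(1.5 − 0.8) = 0.2000/0.7000 = 0.2857
Terminal stock prices: S_u = 127.5, S_d = 68
Terminal payoffs (K − S): max(-42.5, 0) = 0, max(17, 0) = 17
Node 0 (S = 85): V_0 = e^(−0.03)·[0.2857·0.0000 + 0.7143·17.0000] = 11.7840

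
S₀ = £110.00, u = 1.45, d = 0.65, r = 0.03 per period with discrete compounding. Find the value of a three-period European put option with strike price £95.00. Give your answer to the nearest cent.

£18.50

Risk-neutral probability p = (1 + 0.03 − 0.65)/(1.45 − 0.65) = 0.3800/0.8000 = 0.4750
Terminal stock prices: S_uuu = 335.3, S_uud = 150.3, S_udd = 67.39, S_ddd = 30.21
Terminal payoffs (K − S): max(-240.3, 0) = 0, max(-55.33, 0) = 0, max(27.61, 0) = 27.61, max(64.79, 0) = 64.79
Node uu (S = 231.3): V_uu = 1/1.03·[0.4750·0.0000 + 0.5250·0.0000] = 0.0000
Node ud (S = 103.7): V_ud = 1/1.03·[0.4750·0.0000 + 0.5250·27.6112] = 14.0737
Node dd (S = 46.48): V_dd = 1/1.03·[0.4750·27.6112 + 0.5250·64.7912] = 45.7580
Node u (S = 159.5): V_u = 1/1.03·[0.4750·0.0000 + 0.5250·14.0737] = 7.1735
Node d (S = 71.5): V_d = 1/1.03·[0.4750·14.0737 + 0.5250·45.7580] = 29.8136
Node 0 (S = 110): V_0 = 1/1.03·[0.4750·7.1735 + 0.5250·29.8136] = 18.5044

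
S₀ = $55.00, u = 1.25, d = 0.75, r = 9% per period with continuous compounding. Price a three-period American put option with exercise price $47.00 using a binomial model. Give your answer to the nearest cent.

Risk-neutral probability p = (e^0.09 − 0.75)/(1.25 − 0.75) = 0.3442/0.5000 = 0.6883
Terminal stock prices: S_uuu = 107.4, S_uud = 64.45, S_udd = 38.67, S_ddd = 23.2
Terminal payoffs (K − S): max(-60.42, 0) = 0, max(-17.45, 0) = 0, max(8.328, 0) = 8.328, max(23.8, 0) = 23.8
Node uu (S = 85.94): continuation = e^(−0.09)·[0.6883·0.0000 + 0.3117·0.0000] = 0.0000; exercise value = 0.0000 ≤ continuation, so V_uu = 0.0000
Node ud (S = 51.56): continuation = e^(−0.09)·[0.6883·0.0000 + 0.3117·8.3281] = 2.3721; exercise value = 0.0000 ≤ continuation, so V_ud = 2.3721
Node dd (S = 30.94): continuation = e^(−0.09)·[0.6883·8.3281 + 0.3117·23.7969] = 12.0173; exercise value = 16.0625 > continuation, so V_dd = 16.0625 (exercise)
Node u (S = 68.75): continuation = e^(−0.09)·[0.6883·0.0000 + 0.3117·2.3721] = 0.6756; exercise value = 0.0000 ≤ continuation, so V_u = 0.6756
Node d (S = 41.25): continuation = e^(−0.09)·[0.6883·2.3721 + 0.3117·16.0625] = 6.0673; exercise value = 5.7500 ≤ continuation, so V_d = 6.0673
Node 0 (S = 55): continuation = e^(−0.09)·[0.6883·0.6756 + 0.3117·6.0673] = 2.1532; exercise value = 0.0000 ≤ continuation, so V_0 = 2.1532

$2.15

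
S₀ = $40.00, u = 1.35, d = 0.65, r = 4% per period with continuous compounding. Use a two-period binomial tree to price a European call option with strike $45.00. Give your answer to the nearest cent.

$8.03

Risk-neutral probability p = (e^0.04 − 0.65)/(1.35 − 0.65) = 0.3908/0.7000 = 0.5583
Terminal stock prices: S_uu = 72.9, S_ud = 35.1, S_dd = 16.9
Terminal payoffs (S − K): max(27.9, 0) = 27.9, max(-9.9, 0) = 0, max(-28.1, 0) = 0
Node u (S = 54): V_u = e^(−0.04)·[0.5583·27.9000 + 0.4417·0.0000] = 14.9658
Node d (S = 26): V_d = e^(−0.04)·[0.5583·0.0000 + 0.4417·0.0000] = 0.0000
Node 0 (S = 40): V_0 = e^(−0.04)·[0.5583·14.9658 + 0.4417·0.0000] = 8.0278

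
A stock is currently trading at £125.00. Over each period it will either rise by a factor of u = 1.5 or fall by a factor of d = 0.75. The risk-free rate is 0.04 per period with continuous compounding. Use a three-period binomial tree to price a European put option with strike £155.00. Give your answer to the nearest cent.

£39.97

Risk-neutral probability p = (e^0.04 − 0.75)/(1.5 − 0.75) = 0.2908/0.7500 = 0.3877
Terminal stock prices: S_uuu = 421.9, S_uud = 210.9, S_udd = 105.5, S_ddd = 52.73
Terminal payoffs (K − S): max(-266.9, 0) = 0, max(-55.94, 0) = 0, max(49.53, 0) = 49.53, max(102.3, 0) = 102.3
Node uu (S = 281.2): V_uu = e^(−0.04)·[0.3877·0.0000 + 0.6123·0.0000] = 0.0000
Node ud (S = 140.6): V_ud = e^(−0.04)·[0.3877·0.0000 + 0.6123·49.5312] = 29.1365
Node dd (S = 70.31): V_dd = e^(−0.04)·[0.3877·49.5312 + 0.6123·102.2656] = 78.6099
Node u (S = 187.5): V_u = e^(−0.04)·[0.3877·0.0000 + 0.6123·29.1365] = 17.1394
Node d (S = 93.75): V_d = e^(−0.04)·[0.3877·29.1365 + 0.6123·78.6099] = 57.0965
Node 0 (S = 125): V_0 = e^(−0.04)·[0.3877·17.1394 + 0.6123·57.0965] = 39.9720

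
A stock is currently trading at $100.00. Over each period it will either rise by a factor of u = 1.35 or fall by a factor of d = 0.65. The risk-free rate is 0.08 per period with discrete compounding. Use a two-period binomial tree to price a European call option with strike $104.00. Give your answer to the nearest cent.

Risk-neutral probability p = (1 + 0.08 − 0.65)/(1.35 − 0.65) = 0.4300/0.7000 = 0.6143
Terminal stock prices: S_uu = 182.3, S_ud = 87.75, S_dd = 42.25
Terminal payoffs (S − K): max(78.25, 0) = 78.25, max(-16.25, 0) = 0, max(-61.75, 0) = 0
Node u (S = 135): V_u = 1/1.08·[0.6143·78.2500 + 0.3857·0.0000] = 44.5073
Node d (S = 65): V_d = 1/1.08·[0.6143·0.0000 + 0.3857·0.0000] = 0.0000
Node 0 (S = 100): V_0 = 1/1.08·[0.6143·44.5073 + 0.3857·0.0000] = 25.3150

$25.31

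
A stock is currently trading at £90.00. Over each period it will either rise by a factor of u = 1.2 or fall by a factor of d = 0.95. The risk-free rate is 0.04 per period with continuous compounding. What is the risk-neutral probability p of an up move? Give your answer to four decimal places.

Risk-neutral probability p = (e^0.04 − 0.95)/(1.2 − 0.95) = 0.0908/0.2500 = 0.3632

p = 0.3632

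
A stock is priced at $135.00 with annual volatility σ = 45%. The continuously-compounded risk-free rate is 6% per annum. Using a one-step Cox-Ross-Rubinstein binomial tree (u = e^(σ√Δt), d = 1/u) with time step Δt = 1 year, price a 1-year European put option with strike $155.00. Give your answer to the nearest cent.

CRR parameters: u = e^(σ√Δt) = e^(0.45·√1) = 1.5683, d = 1/u = 0.6376
Per-period rate: rΔt = 0.06·1 = 0.06, so R = e^0.06 = 1.0618
Risk-neutral probability p = (e^0.06 − 0.6376)/(1.5683 − 0.6376) = 0.4242/0.9307 = 0.4558
Terminal stock prices: S_u = 211.7, S_d = 86.08
Terminal payoffs (K − S): max(-56.72, 0) = 0, max(68.92, 0) = 68.92
Node 0 (S = 135): V_0 = e^(−0.06)·[0.4558·0.0000 + 0.5442·68.9202] = 35.3220

$35.32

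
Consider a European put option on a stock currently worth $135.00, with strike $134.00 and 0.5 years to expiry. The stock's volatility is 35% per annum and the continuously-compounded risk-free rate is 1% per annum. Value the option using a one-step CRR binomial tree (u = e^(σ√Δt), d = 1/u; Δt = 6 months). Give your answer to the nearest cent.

$15.69

CRR parameters: u = e^(σ√Δt) = e^(0.35·√0.5) = 1.2808, d = 1/u = 0.7808
Per-period rate: rΔt = 0.01·0.5 = 0.005, so R = e^0.005 = 1.0050
Risk-neutral probability p = (e^0.005 − 0.7808)/(1.2808 − 0.7808) = 0.2243/0.5000 = 0.4485
Terminal stock prices: S_u = 172.9, S_d = 105.4
Terminal payoffs (K − S): max(-38.91, 0) = 0, max(28.6, 0) = 28.6
Node 0 (S = 135): V_0 = e^(−0.005)·[0.4485·0.0000 + 0.5515·28.5974] = 15.6938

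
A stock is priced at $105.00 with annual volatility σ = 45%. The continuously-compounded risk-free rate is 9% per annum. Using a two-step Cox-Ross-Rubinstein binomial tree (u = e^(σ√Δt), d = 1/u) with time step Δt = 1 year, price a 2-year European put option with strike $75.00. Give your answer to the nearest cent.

$7.00

CRR parameters: u = e^(σ√Δt) = e^(0.45·√1) = 1.5683, d = 1/u = 0.6376
Per-period rate: rΔt = 0.09·1 = 0.09, so R = e^0.09 = 1.0942
Risk-neutral probability p = (e^0.09 − 0.6376)/(1.5683 − 0.6376) = 0.4565/0.9307 = 0.4905
Terminal stock prices: S_uu = 258.3, S_ud = 105, S_dd = 42.69
Terminal payoffs (K − S): max(-183.3, 0) = 0, max(-30, 0) = 0, max(32.31, 0) = 32.31
Node u (S = 164.7): V_u = e^(−0.09)·[0.4905·0.0000 + 0.5095·0.0000] = 0.0000
Node d (S = 66.95): V_d = e^(−0.09)·[0.4905·0.0000 + 0.5095·32.3102] = 15.0437
Node 0 (S = 105): V_0 = e^(−0.09)·[0.4905·0.0000 + 0.5095·15.0437] = 7.0044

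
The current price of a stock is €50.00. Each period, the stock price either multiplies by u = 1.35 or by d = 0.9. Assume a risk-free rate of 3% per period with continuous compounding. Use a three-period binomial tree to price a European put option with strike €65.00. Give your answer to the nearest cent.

Risk-neutral probability p = (e^0.03 − 0.9)/(1.35 − 0.9) = 0.1305/0.4500 = 0.2899
Terminal stock prices: S_uuu = 123, S_uud = 82.01, S_udd = 54.68, S_ddd = 36.45
Terminal payoffs (K − S): max(-58.02, 0) = 0, max(-17.01, 0) = 0, max(10.32, 0) = 10.32, max(28.55, 0) = 28.55
Node uu (S = 91.13): V_uu = e^(−0.03)·[0.2899·0.0000 + 0.7101·0.0000] = 0.0000
Node ud (S = 60.75): V_ud = e^(−0.03)·[0.2899·0.0000 + 0.7101·10.3250] = 7.1151
Node dd (S = 40.5): V_dd = e^(−0.03)·[0.2899·10.3250 + 0.7101·28.5500] = 22.5790
Node u (S = 67.5): V_u = e^(−0.03)·[0.2899·0.0000 + 0.7101·7.1151] = 4.9031
Node d (S = 45): V_d = e^(−0.03)·[0.2899·7.1151 + 0.7101·22.5790] = 17.5612
Node 0 (S = 50): V_0 = e^(−0.03)·[0.2899·4.9031 + 0.7101·17.5612] = 13.4811

€13.48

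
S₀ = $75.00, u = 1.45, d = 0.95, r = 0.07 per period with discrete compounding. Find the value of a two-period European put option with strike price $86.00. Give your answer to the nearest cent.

Risk-neutral probability p = (1 + 0.07 − 0.95)/(1.45 − 0.95) = 0.1200/0.5000 = 0.2400
Terminal stock prices: S_uu = 157.7, S_ud = 103.3, S_dd = 67.69
Terminal payoffs (K − S): max(-71.69, 0) = 0, max(-17.31, 0) = 0, max(18.31, 0) = 18.31
Node u (S = 108.8): V_u = 1/1.07·[0.2400·0.0000 + 0.7600·0.0000] = 0.0000
Node d (S = 71.25): V_d = 1/1.07·[0.2400·0.0000 + 0.7600·18.3125] = 13.0070
Node 0 (S = 75): V_0 = 1/1.07·[0.2400·0.0000 + 0.7600·13.0070] = 9.2386

$9.24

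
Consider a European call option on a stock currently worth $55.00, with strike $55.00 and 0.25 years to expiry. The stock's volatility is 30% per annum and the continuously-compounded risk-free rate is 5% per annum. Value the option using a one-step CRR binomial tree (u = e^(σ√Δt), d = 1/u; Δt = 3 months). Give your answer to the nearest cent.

CRR parameters: u = e^(σ√Δt) = e^(0.3·√0.25) = 1.1618, d = 1/u = 0.8607
Per-period rate: rΔt = 0.05·0.25 = 0.0125, so R = e^0.0125 = 1.0126
Risk-neutral probability p = (e^0.0125 − 0.8607)/(1.1618 − 0.8607) = 0.1519/0.3011 = 0.5043
Terminal stock prices: S_u = 63.9, S_d = 47.34
Terminal payoffs (S − K): max(8.901, 0) = 8.901, max(-7.661, 0) = 0
Node 0 (S = 55): V_0 = e^(−0.0125)·[0.5043·8.9009 + 0.4957·0.0000] = 4.4333

$4.43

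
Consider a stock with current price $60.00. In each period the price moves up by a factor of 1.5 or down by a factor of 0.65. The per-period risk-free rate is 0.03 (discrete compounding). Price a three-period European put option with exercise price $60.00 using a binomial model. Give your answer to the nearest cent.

Risk-neutral probability p = (1 + 0.03 − 0.65)/(1.5 − 0.65) = 0.3800/0.8500 = 0.4471
Terminal stock prices: S_uuu = 202.5, S_uud = 87.75, S_udd = 38.03, S_ddd = 16.48
Terminal payoffs (K − S): max(-142.5, 0) = 0, max(-27.75, 0) = 0, max(21.97, 0) = 21.97, max(43.52, 0) = 43.52
Node uu (S = 135): V_uu = 1/1.03·[0.4471·0.0000 + 0.5529·0.0000] = 0.0000
Node ud (S = 58.5): V_ud = 1/1.03·[0.4471·0.0000 + 0.5529·21.9750] = 11.7970
Node dd (S = 25.35): V_dd = 1/1.03·[0.4471·21.9750 + 0.5529·43.5225] = 32.9024
Node u (S = 90): V_u = 1/1.03·[0.4471·0.0000 + 0.5529·11.7970] = 6.3330
Node d (S = 39): V_d = 1/1.03·[0.4471·11.7970 + 0.5529·32.9024] = 22.7835
Node 0 (S = 60): V_0 = 1/1.03·[0.4471·6.3330 + 0.5529·22.7835] = 14.9798

$14.98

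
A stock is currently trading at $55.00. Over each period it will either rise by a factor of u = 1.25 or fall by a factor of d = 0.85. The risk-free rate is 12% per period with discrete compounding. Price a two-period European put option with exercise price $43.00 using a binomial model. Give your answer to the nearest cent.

Risk-neutral probability p = (1 + 0.12 − 0.85)/(1.25 − 0.85) = 0.2700/0.4000 = 0.6750
Terminal stock prices: S_uu = 85.94, S_ud = 58.44, S_dd = 39.74
Terminal payoffs (K − S): max(-42.94, 0) = 0, max(-15.44, 0) = 0, max(3.263, 0) = 3.263
Node u (S = 68.75): V_u = 1/1.12·[0.6750·0.0000 + 0.3250·0.0000] = 0.0000
Node d (S = 46.75): V_d = 1/1.12·[0.6750·0.0000 + 0.3250·3.2625] = 0.9467
Node 0 (S = 55): V_0 = 1/1.12·[0.6750·0.0000 + 0.3250·0.9467] = 0.2747

$0.27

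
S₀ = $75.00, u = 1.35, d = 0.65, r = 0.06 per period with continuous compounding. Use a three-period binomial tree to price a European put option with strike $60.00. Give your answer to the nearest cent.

Risk-neutral probability p = (e^0.06 − 0.65)/(1.35 − 0.65) = 0.4118/0.7000 = 0.5883
Terminal stock prices: S_uuu = 184.5, S_uud = 88.85, S_udd = 42.78, S_ddd = 20.6
Terminal payoffs (K − S): max(-124.5, 0) = 0, max(-28.85, 0) = 0, max(17.22, 0) = 17.22, max(39.4, 0) = 39.4
Node uu (S = 136.7): V_uu = e^(−0.06)·[0.5883·0.0000 + 0.4117·0.0000] = 0.0000
Node ud (S = 65.81): V_ud = e^(−0.06)·[0.5883·0.0000 + 0.4117·17.2219] = 6.6767
Node dd (S = 31.69): V_dd = e^(−0.06)·[0.5883·17.2219 + 0.4117·39.4031] = 24.8184
Node u (S = 101.2): V_u = e^(−0.06)·[0.5883·0.0000 + 0.4117·6.6767] = 2.5885
Node d (S = 48.75): V_d = e^(−0.06)·[0.5883·6.6767 + 0.4117·24.8184] = 13.3212
Node 0 (S = 75): V_0 = e^(−0.06)·[0.5883·2.5885 + 0.4117·13.3212] = 6.5987

$6.60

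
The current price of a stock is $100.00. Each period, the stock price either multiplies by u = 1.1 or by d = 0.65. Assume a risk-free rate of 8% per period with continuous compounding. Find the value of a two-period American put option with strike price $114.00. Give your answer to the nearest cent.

Risk-neutral probability p = (e^0.08 − 0.65)/(1.1 − 0.65) = 0.4333/0.4500 = 0.9629
Terminal stock prices: S_uu = 121, S_ud = 71.5, S_dd = 42.25
Terminal payoffs (K − S): max(-7, 0) = 0, max(42.5, 0) = 42.5, max(71.75, 0) = 71.75
Node u (S = 110): continuation = e^(−0.08)·[0.9629·0.0000 + 0.0371·42.5000] = 1.4571; exercise value = 4.0000 > continuation, so V_u = 4.0000 (exercise)
Node d (S = 65): continuation = e^(−0.08)·[0.9629·42.5000 + 0.0371·71.7500] = 40.2353; exercise value = 49.0000 > continuation, so V_d = 49.0000 (exercise)
Node 0 (S = 100): continuation = e^(−0.08)·[0.9629·4.0000 + 0.0371·49.0000] = 5.2353; exercise value = 14.0000 > continuation, so V_0 = 14.0000 (exercise)

$14.00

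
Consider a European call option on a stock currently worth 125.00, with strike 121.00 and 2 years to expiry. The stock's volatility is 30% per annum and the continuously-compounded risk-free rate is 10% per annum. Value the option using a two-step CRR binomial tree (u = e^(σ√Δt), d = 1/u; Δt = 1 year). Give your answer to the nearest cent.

CRR parameters: u = e^(σ√Δt) = e^(0.3·√1) = 1.3499, d = 1/u = 0.7408
Per-period rate: rΔt = 0.1·1 = 0.1, so R = e^0.1 = 1.1052
Risk-neutral probability p = (e^0.1 − 0.7408)/(1.3499 − 0.7408) = 0.3644/0.6090 = 0.5982
Terminal stock prices: S_uu = 227.8, S_ud = 125, S_dd = 68.6
Terminal payoffs (S − K): max(106.8, 0) = 106.8, max(4, 0) = 4, max(-52.4, 0) = 0
Node u (S = 168.7): V_u = e^(−0.1)·[0.5982·106.7649 + 0.4018·4.0000] = 59.2470
Node d (S = 92.6): V_d = e^(−0.1)·[0.5982·4.0000 + 0.4018·0.0000] = 2.1652
Node 0 (S = 125): V_0 = e^(−0.1)·[0.5982·59.2470 + 0.4018·2.1652] = 32.8581

32.86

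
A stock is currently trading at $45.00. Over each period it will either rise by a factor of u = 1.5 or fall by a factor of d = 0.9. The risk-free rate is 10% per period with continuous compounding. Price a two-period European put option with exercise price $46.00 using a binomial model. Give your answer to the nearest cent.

$3.39

Risk-neutral probability p = (e^0.1 − 0.9)/(1.5 − 0.9) = 0.2052/0.6000 = 0.3420
Terminal stock prices: S_uu = 101.2, S_ud = 60.75, S_dd = 36.45
Terminal payoffs (K − S): max(-55.25, 0) = 0, max(-14.75, 0) = 0, max(9.55, 0) = 9.55
Node u (S = 67.5): V_u = e^(−0.1)·[0.3420·0.0000 + 0.6580·0.0000] = 0.0000
Node d (S = 40.5): V_d = e^(−0.1)·[0.3420·0.0000 + 0.6580·9.5500] = 5.6863
Node 0 (S = 45): V_0 = e^(−0.1)·[0.3420·0.0000 + 0.6580·5.6863] = 3.3858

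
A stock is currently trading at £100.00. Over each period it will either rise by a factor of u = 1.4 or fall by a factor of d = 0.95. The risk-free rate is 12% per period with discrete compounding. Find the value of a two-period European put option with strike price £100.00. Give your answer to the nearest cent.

Risk-neutral probability p = (1 + 0.12 − 0.95)/(1.4 − 0.95) = 0.1700/0.4500 = 0.3778
Terminal stock prices: S_uu = 196, S_ud = 133, S_dd = 90.25
Terminal payoffs (K − S): max(-96, 0) = 0, max(-33, 0) = 0, max(9.75, 0) = 9.75
Node u (S = 140): V_u = 1/1.12·[0.3778·0.0000 + 0.6222·0.0000] = 0.0000
Node d (S = 95): V_d = 1/1.12·[0.3778·0.0000 + 0.6222·9.7500] = 5.4167
Node 0 (S = 100): V_0 = 1/1.12·[0.3778·0.0000 + 0.6222·5.4167] = 3.0093

£3.01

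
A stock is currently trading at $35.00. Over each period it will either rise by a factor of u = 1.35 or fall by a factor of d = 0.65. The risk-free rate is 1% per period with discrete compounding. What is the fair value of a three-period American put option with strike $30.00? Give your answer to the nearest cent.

Risk-neutral probability p = (1 + 0.01 − 0.65)/(1.35 − 0.65) = 0.3600/0.7000 = 0.5143
Terminal stock prices: S_uuu = 86.11, S_uud = 41.46, S_udd = 19.96, S_ddd = 9.612
Terminal payoffs (K − S): max(-56.11, 0) = 0, max(-11.46, 0) = 0, max(10.04, 0) = 10.04, max(20.39, 0) = 20.39
Node uu (S = 63.79): continuation = 1/1.01·[0.5143·0.0000 + 0.4857·0.0000] = 0.0000; exercise value = 0.0000 ≤ continuation, so V_uu = 0.0000
Node ud (S = 30.71): continuation = 1/1.01·[0.5143·0.0000 + 0.4857·10.0369] = 4.8268; exercise value = 0.0000 ≤ continuation, so V_ud = 4.8268
Node dd (S = 14.79): continuation = 1/1.01·[0.5143·10.0369 + 0.4857·20.3881] = 14.9155; exercise value = 15.2125 > continuation, so V_dd = 15.2125 (exercise)
Node u (S = 47.25): continuation = 1/1.01·[0.5143·0.0000 + 0.4857·4.8268] = 2.3212; exercise value = 0.0000 ≤ continuation, so V_u = 2.3212
Node d (S = 22.75): continuation = 1/1.01·[0.5143·4.8268 + 0.4857·15.2125] = 9.7735; exercise value = 7.2500 ≤ continuation, so V_d = 9.7735
Node 0 (S = 35): continuation = 1/1.01·[0.5143·2.3212 + 0.4857·9.7735] = 5.8821; exercise value = 0.0000 ≤ continuation, so V_0 = 5.8821

$5.88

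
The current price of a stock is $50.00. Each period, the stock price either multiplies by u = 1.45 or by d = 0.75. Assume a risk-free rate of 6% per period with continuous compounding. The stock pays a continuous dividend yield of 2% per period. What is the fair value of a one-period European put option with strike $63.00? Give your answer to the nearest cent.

$14.04

Per-period risk-free factor R = e^0.06 = 1.0618; dividend-adjusted growth = e^(0.06−0.02) = 1.0408.
Risk-neutral probability p = (1.0408 − 0.75)/(1.45 − 0.75) = 0.2908/0.7000 = 0.4154
Terminal stock prices: S_u = 72.5, S_d = 37.5
Terminal payoffs (K − S): max(-9.5, 0) = 0, max(25.5, 0) = 25.5
Node 0 (S = 50): V_0 = e^(−0.06)·[0.4154·0.0000 + 0.5846·25.5000] = 14.0381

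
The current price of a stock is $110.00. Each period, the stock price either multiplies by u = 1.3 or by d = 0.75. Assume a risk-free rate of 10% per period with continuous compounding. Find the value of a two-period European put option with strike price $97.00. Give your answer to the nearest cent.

$3.61

Risk-neutral probability p = (e^0.1 − 0.75)/(1.3 − 0.75) = 0.3552/0.5500 = 0.6458
Terminal stock prices: S_uu = 185.9, S_ud = 107.2, S_dd = 61.88
Terminal payoffs (K − S): max(-88.9, 0) = 0, max(-10.25, 0) = 0, max(35.12, 0) = 35.12
Node u (S = 143): V_u = e^(−0.1)·[0.6458·0.0000 + 0.3542·0.0000] = 0.0000
Node d (S = 82.5): V_d = e^(−0.1)·[0.6458·0.0000 + 0.3542·35.1250] = 11.2584
Node 0 (S = 110): V_0 = e^(−0.1)·[0.6458·0.0000 + 0.3542·11.2584] = 3.6086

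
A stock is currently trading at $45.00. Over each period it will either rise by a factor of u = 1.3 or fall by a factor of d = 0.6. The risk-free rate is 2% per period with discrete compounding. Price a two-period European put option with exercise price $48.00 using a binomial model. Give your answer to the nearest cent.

$10.84

Risk-neutral probability p = (1 + 0.02 − 0.6)/(1.3 − 0.6) = 0.4200/0.7000 = 0.6000
Terminal stock prices: S_uu = 76.05, S_ud = 35.1, S_dd = 16.2
Terminal payoffs (K − S): max(-28.05, 0) = 0, max(12.9, 0) = 12.9, max(31.8, 0) = 31.8
Node u (S = 58.5): V_u = 1/1.02·[0.6000·0.0000 + 0.4000·12.9000] = 5.0588
Node d (S = 27): V_d = 1/1.02·[0.6000·12.9000 + 0.4000·31.8000] = 20.0588
Node 0 (S = 45): V_0 = 1/1.02·[0.6000·5.0588 + 0.4000·20.0588] = 10.8420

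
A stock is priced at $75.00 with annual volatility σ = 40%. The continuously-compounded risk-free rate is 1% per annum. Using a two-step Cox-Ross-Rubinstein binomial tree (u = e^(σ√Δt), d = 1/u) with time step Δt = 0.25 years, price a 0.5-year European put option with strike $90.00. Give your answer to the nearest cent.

$19.09

CRR parameters: u = e^(σ√Δt) = e^(0.4·√0.25) = 1.2214, d = 1/u = 0.8187
Per-period rate: rΔt = 0.01·0.25 = 0.0025, so R = e^0.0025 = 1.0025
Risk-neutral probability p = (e^0.0025 − 0.8187)/(1.2214 − 0.8187) = 0.1838/0.4027 = 0.4564
Terminal stock prices: S_uu = 111.9, S_ud = 75, S_dd = 50.27
Terminal payoffs (K − S): max(-21.89, 0) = 0, max(15, 0) = 15, max(39.73, 0) = 39.73
Node u (S = 91.61): V_u = e^(−0.0025)·[0.4564·0.0000 + 0.5436·15.0000] = 8.1339
Node d (S = 61.4): V_d = e^(−0.0025)·[0.4564·15.0000 + 0.5436·39.7260] = 28.3705
Node 0 (S = 75): V_0 = e^(−0.0025)·[0.4564·8.1339 + 0.5436·28.3705] = 19.0871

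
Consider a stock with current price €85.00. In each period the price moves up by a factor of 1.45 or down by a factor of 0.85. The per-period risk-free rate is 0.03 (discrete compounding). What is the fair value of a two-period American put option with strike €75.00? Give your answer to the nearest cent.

€6.28

Risk-neutral probability p = (1 + 0.03 − 0.85)/(1.45 − 0.85) = 0.1800/0.6000 = 0.3000
Terminal stock prices: S_uu = 178.7, S_ud = 104.8, S_dd = 61.41
Terminal payoffs (K − S): max(-103.7, 0) = 0, max(-29.76, 0) = 0, max(13.59, 0) = 13.59
Node u (S = 123.2): continuation = 1/1.03·[0.3000·0.0000 + 0.7000·0.0000] = 0.0000; exercise value = 0.0000 ≤ continuation, so V_u = 0.0000
Node d (S = 72.25): continuation = 1/1.03·[0.3000·0.0000 + 0.7000·13.5875] = 9.2342; exercise value = 2.7500 ≤ continuation, so V_d = 9.2342
Node 0 (S = 85): continuation = 1/1.03·[0.3000·0.0000 + 0.7000·9.2342] = 6.2757; exercise value = 0.0000 ≤ continuation, so V_0 = 6.2757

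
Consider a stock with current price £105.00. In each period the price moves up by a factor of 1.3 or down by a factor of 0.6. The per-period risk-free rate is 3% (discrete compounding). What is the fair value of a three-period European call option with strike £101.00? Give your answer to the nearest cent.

£29.70

Risk-neutral probability p = (1 + 0.03 − 0.6)/(1.3 − 0.6) = 0.4300/0.7000 = 0.6143
Terminal stock prices: S_uuu = 230.7, S_uud = 106.5, S_udd = 49.14, S_ddd = 22.68
Terminal payoffs (S − K): max(129.7, 0) = 129.7, max(5.47, 0) = 5.47, max(-51.86, 0) = 0, max(-78.32, 0) = 0
Node uu (S = 177.5): V_uu = 1/1.03·[0.6143·129.6850 + 0.3857·5.4700] = 79.3917
Node ud (S = 81.9): V_ud = 1/1.03·[0.6143·5.4700 + 0.3857·0.0000] = 3.2623
Node dd (S = 37.8): V_dd = 1/1.03·[0.6143·0.0000 + 0.3857·0.0000] = 0.0000
Node u (S = 136.5): V_u = 1/1.03·[0.6143·79.3917 + 0.3857·3.2623] = 48.5704
Node d (S = 63): V_d = 1/1.03·[0.6143·3.2623 + 0.3857·0.0000] = 1.9456
Node 0 (S = 105): V_0 = 1/1.03·[0.6143·48.5704 + 0.3857·1.9456] = 29.6957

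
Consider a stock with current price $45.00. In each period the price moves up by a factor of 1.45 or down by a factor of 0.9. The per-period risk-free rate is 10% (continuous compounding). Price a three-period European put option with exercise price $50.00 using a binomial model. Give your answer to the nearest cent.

$3.14

Risk-neutral probability p = (e^0.1 − 0.9)/(1.45 − 0.9) = 0.2052/0.5500 = 0.3730
Terminal stock prices: S_uuu = 137.2, S_uud = 85.15, S_udd = 52.85, S_ddd = 32.81
Terminal payoffs (K − S): max(-87.19, 0) = 0, max(-35.15, 0) = 0, max(-2.853, 0) = 0, max(17.19, 0) = 17.19
Node uu (S = 94.61): V_uu = e^(−0.1)·[0.3730·0.0000 + 0.6270·0.0000] = 0.0000
Node ud (S = 58.73): V_ud = e^(−0.1)·[0.3730·0.0000 + 0.6270·0.0000] = 0.0000
Node dd (S = 36.45): V_dd = e^(−0.1)·[0.3730·0.0000 + 0.6270·17.1950] = 9.7547
Node u (S = 65.25): V_u = e^(−0.1)·[0.3730·0.0000 + 0.6270·0.0000] = 0.0000
Node d (S = 40.5): V_d = e^(−0.1)·[0.3730·0.0000 + 0.6270·9.7547] = 5.5338
Node 0 (S = 45): V_0 = e^(−0.1)·[0.3730·0.0000 + 0.6270·5.5338] = 3.1393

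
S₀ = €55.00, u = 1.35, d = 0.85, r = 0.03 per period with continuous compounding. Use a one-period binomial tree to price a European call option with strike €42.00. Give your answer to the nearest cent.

€14.24

Risk-neutral probability p = (e^0.03 − 0.85)/(1.35 − 0.85) = 0.1805/0.5000 = 0.3609
Terminal stock prices: S_u = 74.25, S_d = 46.75
Terminal payoffs (S − K): max(32.25, 0) = 32.25, max(4.75, 0) = 4.75
Node 0 (S = 55): V_0 = e^(−0.03)·[0.3609·32.2500 + 0.6391·4.7500] = 14.2413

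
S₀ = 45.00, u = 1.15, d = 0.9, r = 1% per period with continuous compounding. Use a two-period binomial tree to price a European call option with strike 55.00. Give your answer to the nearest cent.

Risk-neutral probability p = (e^0.01 − 0.9)/(1.15 − 0.9) = 0.1101/0.2500 = 0.4402
Terminal stock prices: S_uu = 59.51, S_ud = 46.57, S_dd = 36.45
Terminal payoffs (S − K): max(4.512, 0) = 4.512, max(-8.425, 0) = 0, max(-18.55, 0) = 0
Node u (S = 51.75): V_u = e^(−0.01)·[0.4402·4.5125 + 0.5598·0.0000] = 1.9666
Node d (S = 40.5): V_d = e^(−0.01)·[0.4402·0.0000 + 0.5598·0.0000] = 0.0000
Node 0 (S = 45): V_0 = e^(−0.01)·[0.4402·1.9666 + 0.5598·0.0000] = 0.8571

0.86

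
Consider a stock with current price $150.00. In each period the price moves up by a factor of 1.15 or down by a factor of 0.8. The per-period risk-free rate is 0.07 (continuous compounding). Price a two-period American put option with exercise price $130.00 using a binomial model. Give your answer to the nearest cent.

$2.06

Risk-neutral probability p = (e^0.07 − 0.8)/(1.15 − 0.8) = 0.2725/0.3500 = 0.7786
Terminal stock prices: S_uu = 198.4, S_ud = 138, S_dd = 96
Terminal payoffs (K − S): max(-68.37, 0) = 0, max(-8, 0) = 0, max(34, 0) = 34
Node u (S = 172.5): continuation = e^(−0.07)·[0.7786·0.0000 + 0.2214·0.0000] = 0.0000; exercise value = 0.0000 ≤ continuation, so V_u = 0.0000
Node d (S = 120): continuation = e^(−0.07)·[0.7786·0.0000 + 0.2214·34.0000] = 7.0189; exercise value = 10.0000 > continuation, so V_d = 10.0000 (exercise)
Node 0 (S = 150): continuation = e^(−0.07)·[0.7786·0.0000 + 0.2214·10.0000] = 2.0644; exercise value = 0.0000 ≤ continuation, so V_0 = 2.0644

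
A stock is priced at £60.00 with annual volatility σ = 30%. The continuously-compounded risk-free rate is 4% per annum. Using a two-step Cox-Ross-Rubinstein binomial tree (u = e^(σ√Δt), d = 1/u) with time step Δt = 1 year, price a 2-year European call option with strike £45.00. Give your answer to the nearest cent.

£21.33

CRR parameters: u = e^(σ√Δt) = e^(0.3·√1) = 1.3499, d = 1/u = 0.7408
Per-period rate: rΔt = 0.04·1 = 0.04, so R = e^0.04 = 1.0408
Risk-neutral probability p = (e^0.04 − 0.7408)/(1.3499 − 0.7408) = 0.3000/0.6090 = 0.4926
Terminal stock prices: S_uu = 109.3, S_ud = 60, S_dd = 32.93
Terminal payoffs (S − K): max(64.33, 0) = 64.33, max(15, 0) = 15, max(-12.07, 0) = 0
Node u (S = 80.99): V_u = e^(−0.04)·[0.4926·64.3271 + 0.5074·15.0000] = 37.7560
Node d (S = 44.45): V_d = e^(−0.04)·[0.4926·15.0000 + 0.5074·0.0000] = 7.0988
Node 0 (S = 60): V_0 = e^(−0.04)·[0.4926·37.7560 + 0.5074·7.0988] = 21.3290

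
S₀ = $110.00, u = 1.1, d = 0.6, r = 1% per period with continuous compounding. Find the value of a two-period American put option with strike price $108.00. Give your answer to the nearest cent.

Risk-neutral probability p = (e^0.01 − 0.6)/(1.1 − 0.6) = 0.4101/0.5000 = 0.8201
Terminal stock prices: S_uu = 133.1, S_ud = 72.6, S_dd = 39.6
Terminal payoffs (K − S): max(-25.1, 0) = 0, max(35.4, 0) = 35.4, max(68.4, 0) = 68.4
Node u (S = 121): continuation = e^(−0.01)·[0.8201·0.0000 + 0.1799·35.4000] = 6.3051; exercise value = 0.0000 ≤ continuation, so V_u = 6.3051
Node d (S = 66): continuation = e^(−0.01)·[0.8201·35.4000 + 0.1799·68.4000] = 40.9254; exercise value = 42.0000 > continuation, so V_d = 42.0000 (exercise)
Node 0 (S = 110): continuation = e^(−0.01)·[0.8201·6.3051 + 0.1799·42.0000] = 12.6000; exercise value = 0.0000 ≤ continuation, so V_0 = 12.6000

$12.60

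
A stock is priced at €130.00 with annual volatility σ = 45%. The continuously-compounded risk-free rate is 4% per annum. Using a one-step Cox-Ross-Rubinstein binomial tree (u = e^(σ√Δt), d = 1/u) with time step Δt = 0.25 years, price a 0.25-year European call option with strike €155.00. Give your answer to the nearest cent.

€3.60

CRR parameters: u = e^(σ√Δt) = e^(0.45·√0.25) = 1.2523, d = 1/u = 0.7985
Per-period rate: rΔt = 0.04·0.25 = 0.01, so R = e^0.01 = 1.0101
Risk-neutral probability p = (e^0.01 − 0.7985)/(1.2523 − 0.7985) = 0.2115/0.4538 = 0.4661
Terminal stock prices: S_u = 162.8, S_d = 103.8
Terminal payoffs (S − K): max(7.802, 0) = 7.802, max(-51.19, 0) = 0
Node 0 (S = 130): V_0 = e^(−0.01)·[0.4661·7.8020 + 0.5339·0.0000] = 3.6006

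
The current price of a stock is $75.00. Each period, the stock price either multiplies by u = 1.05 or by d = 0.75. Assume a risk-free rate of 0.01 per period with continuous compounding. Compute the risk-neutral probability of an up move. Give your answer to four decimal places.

Risk-neutral probability p = (e^0.01 − 0.75)/(1.05 − 0.75) = 0.2601/0.3000 = 0.8668

p = 0.8668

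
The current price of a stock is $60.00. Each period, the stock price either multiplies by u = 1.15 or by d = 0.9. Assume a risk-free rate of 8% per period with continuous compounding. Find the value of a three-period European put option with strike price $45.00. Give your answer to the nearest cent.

$0.02

Risk-neutral probability p = (e^0.08 − 0.9)/(1.15 − 0.9) = 0.1833/0.2500 = 0.7331
Terminal stock prices: S_uuu = 91.25, S_uud = 71.41, S_udd = 55.89, S_ddd = 43.74
Terminal payoffs (K − S): max(-46.25, 0) = 0, max(-26.41, 0) = 0, max(-10.89, 0) = 0, max(1.26, 0) = 1.26
Node uu (S = 79.35): V_uu = e^(−0.08)·[0.7331·0.0000 + 0.2669·0.0000] = 0.0000
Node ud (S = 62.1): V_ud = e^(−0.08)·[0.7331·0.0000 + 0.2669·0.0000] = 0.0000
Node dd (S = 48.6): V_dd = e^(−0.08)·[0.7331·0.0000 + 0.2669·1.2600] = 0.3104
Node u (S = 69): V_u = e^(−0.08)·[0.7331·0.0000 + 0.2669·0.0000] = 0.0000
Node d (S = 54): V_d = e^(−0.08)·[0.7331·0.0000 + 0.2669·0.3104] = 0.0765
Node 0 (S = 60): V_0 = e^(−0.08)·[0.7331·0.0000 + 0.2669·0.0765] = 0.0188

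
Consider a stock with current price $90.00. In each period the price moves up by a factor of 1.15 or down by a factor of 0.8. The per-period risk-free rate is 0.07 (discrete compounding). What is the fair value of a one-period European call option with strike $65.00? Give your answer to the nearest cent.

$29.25

Risk-neutral probability p = (1 + 0.07 − 0.8)/(1.15 − 0.8) = 0.2700/0.3500 = 0.7714
Terminal stock prices: S_u = 103.5, S_d = 72
Terminal payoffs (S − K): max(38.5, 0) = 38.5, max(7, 0) = 7
Node 0 (S = 90): V_0 = 1/1.07·[0.7714·38.5000 + 0.2286·7.0000] = 29.2523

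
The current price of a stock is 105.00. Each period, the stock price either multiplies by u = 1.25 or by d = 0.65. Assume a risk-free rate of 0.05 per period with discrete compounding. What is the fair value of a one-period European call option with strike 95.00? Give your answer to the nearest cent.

Risk-neutral probability p = (1 + 0.05 − 0.65)/(1.25 − 0.65) = 0.4000/0.6000 = 0.6667
Terminal stock prices: S_u = 131.2, S_d = 68.25
Terminal payoffs (S − K): max(36.25, 0) = 36.25, max(-26.75, 0) = 0
Node 0 (S = 105): V_0 = 1/1.05·[0.6667·36.2500 + 0.3333·0.0000] = 23.0159

23.02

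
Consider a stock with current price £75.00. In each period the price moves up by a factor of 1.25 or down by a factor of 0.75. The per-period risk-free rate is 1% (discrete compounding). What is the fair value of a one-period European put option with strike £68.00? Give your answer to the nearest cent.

Risk-neutral probability p = (1 + 0.01 − 0.75)/(1.25 − 0.75) = 0.2600/0.5000 = 0.5200
Terminal stock prices: S_u = 93.75, S_d = 56.25
Terminal payoffs (K − S): max(-25.75, 0) = 0, max(11.75, 0) = 11.75
Node 0 (S = 75): V_0 = 1/1.01·[0.5200·0.0000 + 0.4800·11.7500] = 5.5842

£5.58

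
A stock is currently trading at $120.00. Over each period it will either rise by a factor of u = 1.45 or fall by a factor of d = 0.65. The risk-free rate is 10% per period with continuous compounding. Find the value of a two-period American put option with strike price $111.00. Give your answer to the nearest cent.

Risk-neutral probability p = (e^0.1 − 0.65)/(1.45 − 0.65) = 0.4552/0.8000 = 0.5690
Terminal stock prices: S_uu = 252.3, S_ud = 113.1, S_dd = 50.7
Terminal payoffs (K − S): max(-141.3, 0) = 0, max(-2.1, 0) = 0, max(60.3, 0) = 60.3
Node u (S = 174): continuation = e^(−0.1)·[0.5690·0.0000 + 0.4310·0.0000] = 0.0000; exercise value = 0.0000 ≤ continuation, so V_u = 0.0000
Node d (S = 78): continuation = e^(−0.1)·[0.5690·0.0000 + 0.4310·60.3000] = 23.5181; exercise value = 33.0000 > continuation, so V_d = 33.0000 (exercise)
Node 0 (S = 120): continuation = e^(−0.1)·[0.5690·0.0000 + 0.4310·33.0000] = 12.8706; exercise value = 0.0000 ≤ continuation, so V_0 = 12.8706

$12.87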